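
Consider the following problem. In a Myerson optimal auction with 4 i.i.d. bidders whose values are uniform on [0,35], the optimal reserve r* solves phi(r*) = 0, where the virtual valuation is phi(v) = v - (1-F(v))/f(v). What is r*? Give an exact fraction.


Step 1: For U[0,35], F(v) = v/35 and f(v) = 1/35
Step 2: phi(v) = v - (1 - v/35)/(1/35) = v - (35 - v) = 2v - 35
Step 3: Set phi(r*) = 0: 2r* - 35 = 0
Step 4: r* = 35/2 (the number of bidders n = 4 does not enter)

35/2


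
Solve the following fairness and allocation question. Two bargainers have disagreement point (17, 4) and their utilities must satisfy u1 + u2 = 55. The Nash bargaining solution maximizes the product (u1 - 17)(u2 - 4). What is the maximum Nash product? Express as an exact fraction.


Step 1: The Nash solution splits surplus symmetrically above the disagreement point
Step 2: u1 = (total + d1 - d2)/2 = (55 + 17 - 4)/2 = 34
Step 3: u2 = (total - d1 + d2)/2 = (55 - 17 + 4)/2 = 21
Step 4: Nash product = (34 - 17) * (21 - 4)
Step 5: = 17 * 17 = 289

289


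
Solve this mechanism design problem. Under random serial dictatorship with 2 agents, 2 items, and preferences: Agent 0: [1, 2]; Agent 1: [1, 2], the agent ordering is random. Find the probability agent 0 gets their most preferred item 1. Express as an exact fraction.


Step 1: Agent 0 wants item 1
Step 2: There are 2 possible orderings of agents
Step 3: In 1 orderings, agent 0 gets item 1
Step 4: Probability = 1/2

1/2


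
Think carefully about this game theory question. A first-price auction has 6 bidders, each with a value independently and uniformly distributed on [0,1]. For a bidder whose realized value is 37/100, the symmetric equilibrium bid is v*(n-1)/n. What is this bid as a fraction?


Step 1: The symmetric BNE bidding function is b(v) = v * (n-1) / n
Step 2: Substitute v = 37/100 and n = 6
Step 3: b = 37/100 * 5/6
Step 4: b = 37/120

37/120


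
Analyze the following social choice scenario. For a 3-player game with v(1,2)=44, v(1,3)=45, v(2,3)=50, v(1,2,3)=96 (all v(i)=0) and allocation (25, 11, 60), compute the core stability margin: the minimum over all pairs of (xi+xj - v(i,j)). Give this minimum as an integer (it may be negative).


Step 1: Slack for coalition (1,2): x1+x2 - v12 = 36 - 44 = -8
Step 2: Slack for coalition (1,3): x1+x3 - v13 = 85 - 45 = 40
Step 3: Slack for coalition (2,3): x2+x3 - v23 = 71 - 50 = 21
Step 4: Minimum slack = min(-8, 40, 21) = -8, attained by (1,2); coalition (1,2) can block (slack < 0), so the allocation is not in the core

-8


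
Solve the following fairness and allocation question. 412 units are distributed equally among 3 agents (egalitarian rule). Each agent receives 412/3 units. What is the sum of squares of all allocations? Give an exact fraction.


Step 1: Each agent's share = 412/3
Step 2: Square of each share = (412/3)^2 = 169744/9
Step 3: Sum of squares = 3 * 169744/9 = 169744/3

169744/3


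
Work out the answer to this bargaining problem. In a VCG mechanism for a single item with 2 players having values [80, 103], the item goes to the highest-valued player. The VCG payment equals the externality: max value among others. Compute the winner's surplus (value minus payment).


Step 1: The winner is the agent with the highest value: agent 1 with value 103
Step 2: Values of other agents: [80]
Step 3: VCG payment = max of others' values = 80
Step 4: Surplus = 103 - 80 = 23

23


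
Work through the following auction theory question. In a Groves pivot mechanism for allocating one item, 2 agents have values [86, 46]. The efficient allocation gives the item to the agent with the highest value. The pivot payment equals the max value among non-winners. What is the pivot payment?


Step 1: The efficient winner is agent 0 with value 86
Step 2: Other agents' values: [46]
Step 3: Pivot payment = max(others) = 46
Step 4: The winner pays 46

46


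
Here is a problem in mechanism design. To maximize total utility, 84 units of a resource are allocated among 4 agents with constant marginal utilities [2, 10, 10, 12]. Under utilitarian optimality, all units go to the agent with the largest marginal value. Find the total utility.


Step 1: The marginal utilities are [2, 10, 10, 12]
Step 2: The highest marginal utility is 12
Step 3: All 84 units go to that agent
Step 4: Total utility = 12 * 84 = 1008

1008


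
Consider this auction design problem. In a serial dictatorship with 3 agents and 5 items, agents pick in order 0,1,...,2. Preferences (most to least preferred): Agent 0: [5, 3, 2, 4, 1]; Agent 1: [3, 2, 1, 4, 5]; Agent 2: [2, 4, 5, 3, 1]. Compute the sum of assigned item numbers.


Step 1: Agent 0 picks item 5
Step 2: Agent 1 picks item 3
Step 3: Agent 2 picks item 2
Step 4: Sum = 5 + 3 + 2 = 10

10


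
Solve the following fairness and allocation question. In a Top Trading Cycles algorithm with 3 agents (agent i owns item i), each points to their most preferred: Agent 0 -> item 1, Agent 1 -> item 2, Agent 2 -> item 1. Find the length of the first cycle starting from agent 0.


Step 1: Trace the pointer graph from agent 0: 0 -> 1 -> 2 -> 1
Step 2: A cycle is detected when we revisit agent 1
Step 3: The cycle is: 1 -> 2 -> 1
Step 4: Cycle length = 2

2


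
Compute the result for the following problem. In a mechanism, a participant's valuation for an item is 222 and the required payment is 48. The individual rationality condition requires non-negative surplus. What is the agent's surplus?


Step 1: Surplus = value - payment = 222 - 48 = 174
Step 2: IR is satisfied (surplus >= 0)

174


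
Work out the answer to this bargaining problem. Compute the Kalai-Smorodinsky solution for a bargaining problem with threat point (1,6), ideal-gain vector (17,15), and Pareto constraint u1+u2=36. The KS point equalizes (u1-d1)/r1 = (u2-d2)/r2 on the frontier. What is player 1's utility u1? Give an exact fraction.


Step 1: At the KS point, (u1-d1)/r1 = (u2-d2)/r2 = t and u1+u2 = 36
Step 2: u1 = d1 + r1*t and u2 = d2 + r2*t, so (d1 + r1*t) + (d2 + r2*t) = 36
Step 3: t = (36 - 1 - 6)/(17 + 15) = 29/32
Step 4: u1 = d1 + r1*t = 1 + 17 * 29/32 = 525/32
Step 5: (Check: u2 = d2 + r2*t = 627/32; u1+u2 = 525/32 + 627/32 = 36, on the frontier.)

525/32


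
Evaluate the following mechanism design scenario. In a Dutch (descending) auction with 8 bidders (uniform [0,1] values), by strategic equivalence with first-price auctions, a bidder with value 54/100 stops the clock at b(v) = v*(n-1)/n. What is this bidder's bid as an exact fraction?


Step 1: Dutch auctions are strategically equivalent to first-price auctions
Step 2: The equilibrium bid is b(v) = v*(n-1)/n
Step 3: b = 27/50 * 7/8
Step 4: b = 189/400

189/400


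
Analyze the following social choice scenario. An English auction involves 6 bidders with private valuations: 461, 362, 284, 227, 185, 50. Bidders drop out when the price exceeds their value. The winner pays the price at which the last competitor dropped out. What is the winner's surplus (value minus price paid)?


Step 1: Identify the highest value: 461
Step 2: Identify the second-highest value: 362
Step 3: The final price = second-highest value = 362
Step 4: Surplus = 461 - 362 = 99

99


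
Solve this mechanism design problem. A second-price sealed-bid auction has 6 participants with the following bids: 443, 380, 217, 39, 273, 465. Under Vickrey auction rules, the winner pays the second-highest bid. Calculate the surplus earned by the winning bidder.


Step 1: Sort bids in descending order: 465, 443, 380, 273, 217, 39
Step 2: The winning bid is the highest: 465
Step 3: The payment equals the second-highest bid: 443
Step 4: Surplus = winner's bid - payment = 465 - 443 = 22

22


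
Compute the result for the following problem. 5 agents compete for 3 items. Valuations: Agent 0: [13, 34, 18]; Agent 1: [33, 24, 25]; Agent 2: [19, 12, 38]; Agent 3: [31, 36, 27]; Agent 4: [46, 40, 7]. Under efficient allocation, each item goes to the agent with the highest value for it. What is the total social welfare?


Step 1: For each item, find the maximum value among all agents.
Step 2: Item 0 -> Agent 4 (value 46)
Step 3: Item 1 -> Agent 4 (value 40)
Step 4: Item 2 -> Agent 2 (value 38)
Step 5: Total welfare = 46 + 40 + 38 = 124

124


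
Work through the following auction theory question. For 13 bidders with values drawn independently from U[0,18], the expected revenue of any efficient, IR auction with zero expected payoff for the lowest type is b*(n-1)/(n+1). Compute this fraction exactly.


Step 1: By Revenue Equivalence, expected revenue = b*(n-1)/(n+1)
Step 2: Substituting n = 13, b = 18
Step 3: Revenue = 18*(13-1)/(13+1) = 18*12/14
Step 4: Revenue = 216/14 = 108/7

108/7


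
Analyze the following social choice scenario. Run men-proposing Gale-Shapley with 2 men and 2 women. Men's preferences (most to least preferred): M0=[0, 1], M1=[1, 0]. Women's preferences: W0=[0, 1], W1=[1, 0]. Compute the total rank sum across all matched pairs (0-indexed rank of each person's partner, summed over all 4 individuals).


Step 1: Run Gale-Shapley (men propose, women hold best offer):
  M0 proposes to W0; she accepts
  M1 proposes to W1; she accepts
Step 2: Final matching: W0-M0, W1-M1
Step 3: 0-indexed ranks (man's rank of his match, then woman's): 0 + 0 + 0 + 0
Step 4: Total rank sum = 0

0


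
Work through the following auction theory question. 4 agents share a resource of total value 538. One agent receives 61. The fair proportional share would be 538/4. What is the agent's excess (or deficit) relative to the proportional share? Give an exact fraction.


Step 1: Proportional share = 538/4 = 269/2
Step 2: Agent's actual allocation = 61
Step 3: Excess = 61 - 269/2 = -147/2

-147/2


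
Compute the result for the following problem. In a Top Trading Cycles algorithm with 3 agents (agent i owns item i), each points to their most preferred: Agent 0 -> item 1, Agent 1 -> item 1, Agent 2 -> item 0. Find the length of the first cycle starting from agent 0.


Step 1: Trace the pointer graph from agent 0: 0 -> 1 -> 1
Step 2: A cycle is detected when we revisit agent 1
Step 3: The cycle is: 1 -> 1
Step 4: Cycle length = 1

1


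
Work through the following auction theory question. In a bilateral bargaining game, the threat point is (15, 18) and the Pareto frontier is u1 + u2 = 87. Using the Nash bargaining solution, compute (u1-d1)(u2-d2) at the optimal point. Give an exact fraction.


Step 1: The Nash solution splits surplus symmetrically above the disagreement point
Step 2: u1 = (total + d1 - d2)/2 = (87 + 15 - 18)/2 = 42
Step 3: u2 = (total - d1 + d2)/2 = (87 - 15 + 18)/2 = 45
Step 4: Nash product = (42 - 15) * (45 - 18)
Step 5: = 27 * 27 = 729

729


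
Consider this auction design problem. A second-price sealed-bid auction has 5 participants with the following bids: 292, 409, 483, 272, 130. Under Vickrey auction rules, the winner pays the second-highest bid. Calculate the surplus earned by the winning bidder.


Step 1: Sort bids in descending order: 483, 409, 292, 272, 130
Step 2: The winning bid is the highest: 483
Step 3: The payment equals the second-highest bid: 409
Step 4: Surplus = winner's bid - payment = 483 - 409 = 74

74


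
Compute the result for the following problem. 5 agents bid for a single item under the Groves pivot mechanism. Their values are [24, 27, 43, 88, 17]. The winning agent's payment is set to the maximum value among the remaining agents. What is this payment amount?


Step 1: The efficient winner is agent 3 with value 88
Step 2: Other agents' values: [24, 27, 43, 17]
Step 3: Pivot payment = max(others) = 43
Step 4: The winner pays 43

43


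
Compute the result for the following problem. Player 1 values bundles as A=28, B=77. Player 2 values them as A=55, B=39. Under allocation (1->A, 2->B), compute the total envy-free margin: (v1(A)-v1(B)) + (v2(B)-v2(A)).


Step 1: Player 1's margin = v1(A) - v1(B) = 28 - 77 = -49
Step 2: Player 2's margin = v2(B) - v2(A) = 39 - 55 = -16
Step 3: Total margin = -49 + -16 = -65

-65


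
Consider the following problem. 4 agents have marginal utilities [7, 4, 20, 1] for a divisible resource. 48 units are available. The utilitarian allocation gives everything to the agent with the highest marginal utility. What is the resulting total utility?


Step 1: The marginal utilities are [7, 4, 20, 1]
Step 2: The highest marginal utility is 20
Step 3: All 48 units go to that agent
Step 4: Total utility = 20 * 48 = 960

960


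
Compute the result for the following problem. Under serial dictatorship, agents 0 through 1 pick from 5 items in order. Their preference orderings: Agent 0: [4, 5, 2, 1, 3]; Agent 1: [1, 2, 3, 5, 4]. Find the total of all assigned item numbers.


Step 1: Agent 0 picks item 4
Step 2: Agent 1 picks item 1
Step 3: Sum = 4 + 1 = 5

5


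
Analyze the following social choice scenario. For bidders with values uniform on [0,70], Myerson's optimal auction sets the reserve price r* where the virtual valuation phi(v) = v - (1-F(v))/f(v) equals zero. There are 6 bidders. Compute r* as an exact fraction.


Step 1: For U[0,70], F(v) = v/70 and f(v) = 1/70
Step 2: phi(v) = v - (1 - v/70)/(1/70) = v - (70 - v) = 2v - 70
Step 3: Set phi(r*) = 0: 2r* - 70 = 0
Step 4: r* = 70/2 = 35 (the number of bidders n = 6 does not enter)

35


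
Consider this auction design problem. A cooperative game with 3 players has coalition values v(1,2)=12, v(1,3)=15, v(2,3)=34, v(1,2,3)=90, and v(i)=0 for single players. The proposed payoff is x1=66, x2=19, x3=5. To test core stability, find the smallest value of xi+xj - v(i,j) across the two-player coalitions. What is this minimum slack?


Step 1: Slack for coalition (1,2): x1+x2 - v12 = 85 - 12 = 73
Step 2: Slack for coalition (1,3): x1+x3 - v13 = 71 - 15 = 56
Step 3: Slack for coalition (2,3): x2+x3 - v23 = 24 - 34 = -10
Step 4: Minimum slack = min(73, 56, -10) = -10, attained by (2,3); coalition (2,3) can block (slack < 0), so the allocation is not in the core

-10


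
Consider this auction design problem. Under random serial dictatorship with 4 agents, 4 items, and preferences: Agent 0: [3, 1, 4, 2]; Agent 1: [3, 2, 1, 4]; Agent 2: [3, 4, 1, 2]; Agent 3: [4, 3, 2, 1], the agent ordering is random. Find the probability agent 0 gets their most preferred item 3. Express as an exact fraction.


Step 1: Agent 0 wants item 3
Step 2: There are 24 possible orderings of agents
Step 3: In 8 orderings, agent 0 gets item 3
Step 4: Probability = 8/24 = 1/3

1/3


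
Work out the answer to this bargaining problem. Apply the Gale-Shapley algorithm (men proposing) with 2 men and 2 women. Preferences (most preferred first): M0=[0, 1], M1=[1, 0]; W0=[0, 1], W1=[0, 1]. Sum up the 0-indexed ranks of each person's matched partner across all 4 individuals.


Step 1: Run Gale-Shapley (men propose, women hold best offer):
  M0 proposes to W0; she accepts
  M1 proposes to W1; she accepts
Step 2: Final matching: W0-M0, W1-M1
Step 3: 0-indexed ranks (man's rank of his match, then woman's): 0 + 0 + 0 + 1
Step 4: Total rank sum = 1

1


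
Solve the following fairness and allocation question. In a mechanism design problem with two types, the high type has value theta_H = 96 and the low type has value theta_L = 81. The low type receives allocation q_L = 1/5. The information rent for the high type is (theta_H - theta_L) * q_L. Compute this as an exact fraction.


Step 1: theta_H - theta_L = 96 - 81 = 15
Step 2: Information rent = (theta_H - theta_L) * q_L
Step 3: = 15 * 1/5
Step 4: = 3

3


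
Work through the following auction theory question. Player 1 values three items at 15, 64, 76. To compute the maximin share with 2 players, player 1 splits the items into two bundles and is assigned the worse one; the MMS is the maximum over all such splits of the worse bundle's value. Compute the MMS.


Step 1: Item values = 15, 64, 76
Step 2: Enumerate all 2-bundle partitions and take the smaller bundle:
  Partition 1: {15} vs {64,76} -> bundles 15, 140; min = 15
  Partition 2: {64} vs {15,76} -> bundles 64, 91; min = 64
  Partition 3: {76} vs {15,64} -> bundles 76, 79; min = 76
Step 3: MMS = max(15, 64, 76) = 76

76


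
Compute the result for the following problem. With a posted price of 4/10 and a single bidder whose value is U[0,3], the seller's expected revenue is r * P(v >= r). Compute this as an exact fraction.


Step 1: Posted price r = 2/5, value support [0,3]
Step 2: P(v >= r) = (3 - 2/5)/3 = 13/15
Step 3: Expected revenue = r * P(v >= r) = 2/5 * 13/15
Step 4: Revenue = 26/75

26/75


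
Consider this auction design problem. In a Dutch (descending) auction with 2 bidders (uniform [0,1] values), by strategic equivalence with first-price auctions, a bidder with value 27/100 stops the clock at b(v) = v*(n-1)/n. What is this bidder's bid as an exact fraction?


Step 1: Dutch auctions are strategically equivalent to first-price auctions
Step 2: The equilibrium bid is b(v) = v*(n-1)/n
Step 3: b = 27/100 * 1/2
Step 4: b = 27/200

27/200


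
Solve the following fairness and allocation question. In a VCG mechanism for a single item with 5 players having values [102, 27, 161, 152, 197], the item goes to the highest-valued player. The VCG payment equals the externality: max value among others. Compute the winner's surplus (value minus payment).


Step 1: The winner is the agent with the highest value: agent 4 with value 197
Step 2: Values of other agents: [102, 27, 161, 152]
Step 3: VCG payment = max of others' values = 161
Step 4: Surplus = 197 - 161 = 36

36


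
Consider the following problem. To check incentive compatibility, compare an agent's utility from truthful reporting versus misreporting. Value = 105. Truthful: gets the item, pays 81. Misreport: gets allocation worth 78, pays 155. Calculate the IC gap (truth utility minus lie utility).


Step 1: U(truth) = value - payment = 105 - 81 = 24
Step 2: U(lie) = allocation - payment = 78 - 155 = -77
Step 3: IC gap = 24 - (-77) = 101

101


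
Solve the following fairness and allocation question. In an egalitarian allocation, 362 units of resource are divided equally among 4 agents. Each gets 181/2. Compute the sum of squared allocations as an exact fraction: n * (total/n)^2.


Step 1: Each agent's share = 362/4 = 181/2
Step 2: Square of each share = (181/2)^2 = 32761/4
Step 3: Sum of squares = 4 * 32761/4 = 32761

32761


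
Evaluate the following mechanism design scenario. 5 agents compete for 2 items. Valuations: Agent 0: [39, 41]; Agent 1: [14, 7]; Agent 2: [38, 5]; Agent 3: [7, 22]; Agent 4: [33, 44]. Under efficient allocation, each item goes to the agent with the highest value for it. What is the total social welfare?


Step 1: For each item, find the maximum value among all agents.
Step 2: Item 0 -> Agent 0 (value 39)
Step 3: Item 1 -> Agent 4 (value 44)
Step 4: Total welfare = 39 + 44 = 83

83


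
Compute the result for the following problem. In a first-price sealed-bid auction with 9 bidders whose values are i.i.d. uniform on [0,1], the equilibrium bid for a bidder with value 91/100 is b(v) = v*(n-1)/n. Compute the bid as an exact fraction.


Step 1: The symmetric BNE bidding function is b(v) = v * (n-1) / n
Step 2: Substitute v = 91/100 and n = 9
Step 3: b = 91/100 * 8/9
Step 4: b = 182/225

182/225


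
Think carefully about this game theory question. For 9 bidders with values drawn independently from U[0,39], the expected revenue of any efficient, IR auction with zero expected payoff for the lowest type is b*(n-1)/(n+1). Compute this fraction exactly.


Step 1: By Revenue Equivalence, expected revenue = b*(n-1)/(n+1)
Step 2: Substituting n = 9, b = 39
Step 3: Revenue = 39*(9-1)/(9+1) = 39*8/10
Step 4: Revenue = 312/10 = 156/5

156/5


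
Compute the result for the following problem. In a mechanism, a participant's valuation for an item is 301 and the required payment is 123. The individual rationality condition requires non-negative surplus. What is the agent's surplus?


Step 1: Surplus = value - payment = 301 - 123 = 178
Step 2: IR is satisfied (surplus >= 0)

178


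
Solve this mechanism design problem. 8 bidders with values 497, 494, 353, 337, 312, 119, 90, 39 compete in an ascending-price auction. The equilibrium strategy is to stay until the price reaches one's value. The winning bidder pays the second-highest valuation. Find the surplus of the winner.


Step 1: Identify the highest value: 497
Step 2: Identify the second-highest value: 494
Step 3: The final price = second-highest value = 494
Step 4: Surplus = 497 - 494 = 3

3


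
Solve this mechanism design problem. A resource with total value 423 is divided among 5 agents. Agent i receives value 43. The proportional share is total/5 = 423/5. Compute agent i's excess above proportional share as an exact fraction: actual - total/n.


Step 1: Proportional share = 423/5
Step 2: Agent's actual allocation = 43
Step 3: Excess = 43 - 423/5 = -208/5

-208/5


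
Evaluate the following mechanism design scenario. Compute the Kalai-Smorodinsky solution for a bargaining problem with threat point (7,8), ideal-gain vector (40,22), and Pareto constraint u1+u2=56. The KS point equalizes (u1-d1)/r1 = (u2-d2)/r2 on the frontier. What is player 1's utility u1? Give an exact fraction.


Step 1: At the KS point, (u1-d1)/r1 = (u2-d2)/r2 = t and u1+u2 = 56
Step 2: u1 = d1 + r1*t and u2 = d2 + r2*t, so (d1 + r1*t) + (d2 + r2*t) = 56
Step 3: t = (56 - 7 - 8)/(40 + 22) = 41/62
Step 4: u1 = d1 + r1*t = 7 + 40 * 41/62 = 1037/31
Step 5: (Check: u2 = d2 + r2*t = 699/31; u1+u2 = 1037/31 + 699/31 = 56, on the frontier.)

1037/31


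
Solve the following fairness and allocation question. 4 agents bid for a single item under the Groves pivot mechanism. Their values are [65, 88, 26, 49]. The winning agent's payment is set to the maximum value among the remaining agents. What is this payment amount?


Step 1: The efficient winner is agent 1 with value 88
Step 2: Other agents' values: [65, 26, 49]
Step 3: Pivot payment = max(others) = 65
Step 4: The winner pays 65

65


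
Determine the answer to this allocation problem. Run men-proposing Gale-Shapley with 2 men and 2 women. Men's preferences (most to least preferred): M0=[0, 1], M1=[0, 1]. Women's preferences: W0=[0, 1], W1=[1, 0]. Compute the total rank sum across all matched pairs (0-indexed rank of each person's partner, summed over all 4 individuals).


Step 1: Run Gale-Shapley (men propose, women hold best offer):
  M0 proposes to W0; she accepts
  M1 proposes to W0; rejected
  M1 proposes to W1; she accepts
Step 2: Final matching: W0-M0, W1-M1
Step 3: 0-indexed ranks (man's rank of his match, then woman's): 0 + 0 + 1 + 0
Step 4: Total rank sum = 1

1


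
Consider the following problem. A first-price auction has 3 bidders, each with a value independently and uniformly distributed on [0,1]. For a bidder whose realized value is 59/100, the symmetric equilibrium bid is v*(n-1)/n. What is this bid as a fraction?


Step 1: The symmetric BNE bidding function is b(v) = v * (n-1) / n
Step 2: Substitute v = 59/100 and n = 3
Step 3: b = 59/100 * 2/3
Step 4: b = 59/150

59/150


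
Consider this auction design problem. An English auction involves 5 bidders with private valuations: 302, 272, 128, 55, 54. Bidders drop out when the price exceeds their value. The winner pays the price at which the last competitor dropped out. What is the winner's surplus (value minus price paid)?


Step 1: Identify the highest value: 302
Step 2: Identify the second-highest value: 272
Step 3: The final price = second-highest value = 272
Step 4: Surplus = 302 - 272 = 30

30


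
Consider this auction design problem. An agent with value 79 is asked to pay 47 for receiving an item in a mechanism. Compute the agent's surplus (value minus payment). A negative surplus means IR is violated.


Step 1: Surplus = value - payment = 79 - 47 = 32
Step 2: IR is satisfied (surplus >= 0)

32


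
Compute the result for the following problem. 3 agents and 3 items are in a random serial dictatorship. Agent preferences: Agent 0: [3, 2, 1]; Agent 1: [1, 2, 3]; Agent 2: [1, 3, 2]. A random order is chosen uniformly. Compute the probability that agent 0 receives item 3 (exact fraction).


Step 1: Agent 0 wants item 3
Step 2: There are 6 possible orderings of agents
Step 3: In 5 orderings, agent 0 gets item 3
Step 4: Probability = 5/6

5/6


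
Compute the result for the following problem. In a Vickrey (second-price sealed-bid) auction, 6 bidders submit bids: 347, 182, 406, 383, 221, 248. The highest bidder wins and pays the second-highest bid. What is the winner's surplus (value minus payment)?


Step 1: Sort bids in descending order: 406, 383, 347, 248, 221, 182
Step 2: The winning bid is the highest: 406
Step 3: The payment equals the second-highest bid: 383
Step 4: Surplus = winner's bid - payment = 406 - 383 = 23

23


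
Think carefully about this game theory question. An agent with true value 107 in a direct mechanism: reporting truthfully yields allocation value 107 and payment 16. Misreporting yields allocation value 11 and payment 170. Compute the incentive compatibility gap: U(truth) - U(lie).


Step 1: U(truth) = value - payment = 107 - 16 = 91
Step 2: U(lie) = allocation - payment = 11 - 170 = -159
Step 3: IC gap = 91 - (-159) = 250

250


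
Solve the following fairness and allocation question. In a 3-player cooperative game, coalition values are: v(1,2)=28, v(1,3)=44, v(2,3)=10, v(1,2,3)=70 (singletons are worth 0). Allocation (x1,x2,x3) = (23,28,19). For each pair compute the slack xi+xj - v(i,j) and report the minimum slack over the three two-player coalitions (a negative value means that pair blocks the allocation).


Step 1: Slack for coalition (1,2): x1+x2 - v12 = 51 - 28 = 23
Step 2: Slack for coalition (1,3): x1+x3 - v13 = 42 - 44 = -2
Step 3: Slack for coalition (2,3): x2+x3 - v23 = 47 - 10 = 37
Step 4: Minimum slack = min(23, -2, 37) = -2, attained by (1,3); coalition (1,3) can block (slack < 0), so the allocation is not in the core

-2


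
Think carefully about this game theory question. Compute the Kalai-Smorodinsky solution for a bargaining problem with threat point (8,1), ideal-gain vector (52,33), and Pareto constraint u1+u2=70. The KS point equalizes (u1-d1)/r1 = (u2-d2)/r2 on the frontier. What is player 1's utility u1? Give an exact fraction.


Step 1: At the KS point, (u1-d1)/r1 = (u2-d2)/r2 = t and u1+u2 = 70
Step 2: u1 = d1 + r1*t and u2 = d2 + r2*t, so (d1 + r1*t) + (d2 + r2*t) = 70
Step 3: t = (70 - 8 - 1)/(52 + 33) = 61/85
Step 4: u1 = d1 + r1*t = 8 + 52 * 61/85 = 3852/85
Step 5: (Check: u2 = d2 + r2*t = 2098/85; u1+u2 = 3852/85 + 2098/85 = 70, on the frontier.)

3852/85


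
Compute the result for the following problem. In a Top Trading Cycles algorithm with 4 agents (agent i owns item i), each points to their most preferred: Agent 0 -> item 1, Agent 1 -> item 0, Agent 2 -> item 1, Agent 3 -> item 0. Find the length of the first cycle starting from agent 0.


Step 1: Trace the pointer graph from agent 0: 0 -> 1 -> 0
Step 2: A cycle is detected when we revisit agent 0
Step 3: The cycle is: 0 -> 1 -> 0
Step 4: Cycle length = 2

2


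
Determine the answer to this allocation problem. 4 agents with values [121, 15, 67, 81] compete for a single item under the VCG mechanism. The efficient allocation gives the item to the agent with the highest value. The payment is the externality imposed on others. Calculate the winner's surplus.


Step 1: The winner is the agent with the highest value: agent 0 with value 121
Step 2: Values of other agents: [15, 67, 81]
Step 3: VCG payment = max of others' values = 81
Step 4: Surplus = 121 - 81 = 40

40


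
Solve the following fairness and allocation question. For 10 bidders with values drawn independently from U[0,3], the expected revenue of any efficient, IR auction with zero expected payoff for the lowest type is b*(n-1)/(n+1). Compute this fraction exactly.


Step 1: By Revenue Equivalence, expected revenue = b*(n-1)/(n+1)
Step 2: Substituting n = 10, b = 3
Step 3: Revenue = 3*(10-1)/(10+1) = 3*9/11
Step 4: Revenue = 27/11

27/11


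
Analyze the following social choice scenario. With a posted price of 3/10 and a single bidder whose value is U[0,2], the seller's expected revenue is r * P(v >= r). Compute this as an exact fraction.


Step 1: Posted price r = 3/10, value support [0,2]
Step 2: P(v >= r) = (2 - 3/10)/2 = 17/20
Step 3: Expected revenue = r * P(v >= r) = 3/10 * 17/20
Step 4: Revenue = 51/200

51/200


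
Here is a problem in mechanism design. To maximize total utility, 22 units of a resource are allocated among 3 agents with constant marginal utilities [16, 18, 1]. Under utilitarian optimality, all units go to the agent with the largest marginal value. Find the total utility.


Step 1: The marginal utilities are [16, 18, 1]
Step 2: The highest marginal utility is 18
Step 3: All 22 units go to that agent
Step 4: Total utility = 18 * 22 = 396

396


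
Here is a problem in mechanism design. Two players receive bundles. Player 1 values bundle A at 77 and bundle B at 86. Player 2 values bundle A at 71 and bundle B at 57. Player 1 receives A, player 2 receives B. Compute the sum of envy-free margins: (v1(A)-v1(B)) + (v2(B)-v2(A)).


Step 1: Player 1's margin = v1(A) - v1(B) = 77 - 86 = -9
Step 2: Player 2's margin = v2(B) - v2(A) = 57 - 71 = -14
Step 3: Total margin = -9 + -14 = -23

-23


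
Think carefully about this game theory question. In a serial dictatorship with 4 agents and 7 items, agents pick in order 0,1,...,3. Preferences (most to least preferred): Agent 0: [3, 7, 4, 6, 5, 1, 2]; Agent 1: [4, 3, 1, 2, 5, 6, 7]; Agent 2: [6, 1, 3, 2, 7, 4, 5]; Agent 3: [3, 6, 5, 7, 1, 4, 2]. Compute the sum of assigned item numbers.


Step 1: Agent 0 picks item 3
Step 2: Agent 1 picks item 4
Step 3: Agent 2 picks item 6
Step 4: Agent 3 picks item 5
Step 5: Sum = 3 + 4 + 6 + 5 = 18

18


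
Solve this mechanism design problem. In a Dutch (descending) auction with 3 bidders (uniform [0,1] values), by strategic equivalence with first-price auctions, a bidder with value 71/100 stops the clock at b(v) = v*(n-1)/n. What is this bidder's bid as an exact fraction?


Step 1: Dutch auctions are strategically equivalent to first-price auctions
Step 2: The equilibrium bid is b(v) = v*(n-1)/n
Step 3: b = 71/100 * 2/3
Step 4: b = 71/150

71/150


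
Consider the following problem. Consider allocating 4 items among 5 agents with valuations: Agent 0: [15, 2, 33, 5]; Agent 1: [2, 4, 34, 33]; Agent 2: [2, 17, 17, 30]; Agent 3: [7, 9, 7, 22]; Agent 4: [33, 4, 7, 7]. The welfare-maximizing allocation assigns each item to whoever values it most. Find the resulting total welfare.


Step 1: For each item, find the maximum value among all agents.
Step 2: Item 0 -> Agent 4 (value 33)
Step 3: Item 1 -> Agent 2 (value 17)
Step 4: Item 2 -> Agent 1 (value 34)
Step 5: Item 3 -> Agent 1 (value 33)
Step 6: Total welfare = 33 + 17 + 34 + 33 = 117

117


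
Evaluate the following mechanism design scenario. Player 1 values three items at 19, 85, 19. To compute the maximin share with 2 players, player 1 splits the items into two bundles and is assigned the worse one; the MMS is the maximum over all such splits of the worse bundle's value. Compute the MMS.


Step 1: Item values = 19, 85, 19
Step 2: Enumerate all 2-bundle partitions and take the smaller bundle:
  Partition 1: {19} vs {85,19} -> bundles 19, 104; min = 19
  Partition 2: {85} vs {19,19} -> bundles 85, 38; min = 38
  Partition 3: {19} vs {19,85} -> bundles 19, 104; min = 19
Step 3: MMS = max(19, 38, 19) = 38

38


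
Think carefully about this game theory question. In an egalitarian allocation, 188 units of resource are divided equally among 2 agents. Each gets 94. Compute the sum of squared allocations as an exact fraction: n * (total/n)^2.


Step 1: Each agent's share = 188/2 = 94
Step 2: Square of each share = (94)^2 = 8836
Step 3: Sum of squares = 2 * 8836 = 17672

17672


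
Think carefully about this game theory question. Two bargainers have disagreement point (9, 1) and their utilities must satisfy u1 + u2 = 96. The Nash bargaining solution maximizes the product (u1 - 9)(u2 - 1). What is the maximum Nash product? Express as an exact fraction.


Step 1: The Nash solution splits surplus symmetrically above the disagreement point
Step 2: u1 = (total + d1 - d2)/2 = (96 + 9 - 1)/2 = 52
Step 3: u2 = (total - d1 + d2)/2 = (96 - 9 + 1)/2 = 44
Step 4: Nash product = (52 - 9) * (44 - 1)
Step 5: = 43 * 43 = 1849

1849


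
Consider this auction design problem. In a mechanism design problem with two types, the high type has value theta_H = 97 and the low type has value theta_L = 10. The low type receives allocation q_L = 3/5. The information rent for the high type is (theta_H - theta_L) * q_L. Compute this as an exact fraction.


Step 1: theta_H - theta_L = 97 - 10 = 87
Step 2: Information rent = (theta_H - theta_L) * q_L
Step 3: = 87 * 3/5
Step 4: = 261/5

261/5


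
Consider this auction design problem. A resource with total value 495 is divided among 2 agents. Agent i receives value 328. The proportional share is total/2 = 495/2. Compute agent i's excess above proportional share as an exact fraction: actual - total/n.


Step 1: Proportional share = 495/2
Step 2: Agent's actual allocation = 328
Step 3: Excess = 328 - 495/2 = 161/2

161/2


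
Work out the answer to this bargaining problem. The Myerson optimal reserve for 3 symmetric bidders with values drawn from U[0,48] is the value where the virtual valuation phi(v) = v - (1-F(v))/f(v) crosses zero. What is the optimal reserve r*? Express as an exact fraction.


Step 1: For U[0,48], F(v) = v/48 and f(v) = 1/48
Step 2: phi(v) = v - (1 - v/48)/(1/48) = v - (48 - v) = 2v - 48
Step 3: Set phi(r*) = 0: 2r* - 48 = 0
Step 4: r* = 48/2 = 24 (the number of bidders n = 3 does not enter)

24


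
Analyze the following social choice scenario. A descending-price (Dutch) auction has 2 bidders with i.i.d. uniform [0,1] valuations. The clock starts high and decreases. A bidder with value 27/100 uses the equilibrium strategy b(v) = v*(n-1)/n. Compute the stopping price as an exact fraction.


Step 1: Dutch auctions are strategically equivalent to first-price auctions
Step 2: The equilibrium bid is b(v) = v*(n-1)/n
Step 3: b = 27/100 * 1/2
Step 4: b = 27/200

27/200


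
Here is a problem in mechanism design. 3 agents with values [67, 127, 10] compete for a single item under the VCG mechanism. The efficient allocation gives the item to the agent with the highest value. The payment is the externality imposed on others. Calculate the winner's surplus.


Step 1: The winner is the agent with the highest value: agent 1 with value 127
Step 2: Values of other agents: [67, 10]
Step 3: VCG payment = max of others' values = 67
Step 4: Surplus = 127 - 67 = 60

60


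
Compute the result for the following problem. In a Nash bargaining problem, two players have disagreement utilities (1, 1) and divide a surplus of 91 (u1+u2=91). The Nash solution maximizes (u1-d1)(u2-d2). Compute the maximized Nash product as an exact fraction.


Step 1: The Nash solution splits surplus symmetrically above the disagreement point
Step 2: u1 = (total + d1 - d2)/2 = (91 + 1 - 1)/2 = 91/2
Step 3: u2 = (total - d1 + d2)/2 = (91 - 1 + 1)/2 = 91/2
Step 4: Nash product = (91/2 - 1) * (91/2 - 1)
Step 5: = 89/2 * 89/2 = 7921/4

7921/4


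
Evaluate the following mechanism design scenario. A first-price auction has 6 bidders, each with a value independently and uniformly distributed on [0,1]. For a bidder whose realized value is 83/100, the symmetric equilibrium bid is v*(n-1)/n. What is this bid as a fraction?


Step 1: The symmetric BNE bidding function is b(v) = v * (n-1) / n
Step 2: Substitute v = 83/100 and n = 6
Step 3: b = 83/100 * 5/6
Step 4: b = 83/120

83/120


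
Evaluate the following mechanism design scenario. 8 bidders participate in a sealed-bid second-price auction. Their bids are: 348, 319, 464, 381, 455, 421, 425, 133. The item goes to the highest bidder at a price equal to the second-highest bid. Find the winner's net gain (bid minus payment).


Step 1: Sort bids in descending order: 464, 455, 425, 421, 381, 348, 319, 133
Step 2: The winning bid is the highest: 464
Step 3: The payment equals the second-highest bid: 455
Step 4: Surplus = winner's bid - payment = 464 - 455 = 9

9


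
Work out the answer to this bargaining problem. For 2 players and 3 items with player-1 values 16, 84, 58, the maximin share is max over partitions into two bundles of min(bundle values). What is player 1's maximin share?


Step 1: Item values = 16, 84, 58
Step 2: Enumerate all 2-bundle partitions and take the smaller bundle:
  Partition 1: {16} vs {84,58} -> bundles 16, 142; min = 16
  Partition 2: {84} vs {16,58} -> bundles 84, 74; min = 74
  Partition 3: {58} vs {16,84} -> bundles 58, 100; min = 58
Step 3: MMS = max(16, 74, 58) = 74

74


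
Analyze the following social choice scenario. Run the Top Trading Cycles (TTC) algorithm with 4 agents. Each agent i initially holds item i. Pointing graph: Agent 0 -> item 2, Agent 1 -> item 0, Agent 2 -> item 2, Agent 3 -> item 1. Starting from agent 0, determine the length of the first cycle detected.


Step 1: Trace the pointer graph from agent 0: 0 -> 2 -> 2
Step 2: A cycle is detected when we revisit agent 2
Step 3: The cycle is: 2 -> 2
Step 4: Cycle length = 1

1


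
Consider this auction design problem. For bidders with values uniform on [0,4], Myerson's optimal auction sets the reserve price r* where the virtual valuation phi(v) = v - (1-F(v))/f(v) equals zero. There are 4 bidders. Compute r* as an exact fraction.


Step 1: For U[0,4], F(v) = v/4 and f(v) = 1/4
Step 2: phi(v) = v - (1 - v/4)/(1/4) = v - (4 - v) = 2v - 4
Step 3: Set phi(r*) = 0: 2r* - 4 = 0
Step 4: r* = 4/2 = 2 (the number of bidders n = 4 does not enter)

2


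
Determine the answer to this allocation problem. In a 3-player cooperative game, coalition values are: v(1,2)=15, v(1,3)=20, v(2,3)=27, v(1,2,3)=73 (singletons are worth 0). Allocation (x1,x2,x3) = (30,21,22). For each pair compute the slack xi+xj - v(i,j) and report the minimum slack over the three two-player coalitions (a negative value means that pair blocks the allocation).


Step 1: Slack for coalition (1,2): x1+x2 - v12 = 51 - 15 = 36
Step 2: Slack for coalition (1,3): x1+x3 - v13 = 52 - 20 = 32
Step 3: Slack for coalition (2,3): x2+x3 - v23 = 43 - 27 = 16
Step 4: Minimum slack = min(36, 32, 16) = 16, attained by (2,3); no pair can gain by deviating, so the allocation is in the core

16


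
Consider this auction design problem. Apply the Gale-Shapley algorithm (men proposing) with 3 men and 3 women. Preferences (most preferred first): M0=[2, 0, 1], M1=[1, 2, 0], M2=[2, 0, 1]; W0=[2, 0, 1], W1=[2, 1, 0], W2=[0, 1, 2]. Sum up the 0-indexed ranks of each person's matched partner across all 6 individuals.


Step 1: Run Gale-Shapley (men propose, women hold best offer):
  M0 proposes to W2; she accepts
  M1 proposes to W1; she accepts
  M2 proposes to W2; rejected
  M2 proposes to W0; she accepts
Step 2: Final matching: W0-M2, W1-M1, W2-M0
Step 3: 0-indexed ranks (man's rank of his match, then woman's): 1 + 0 + 0 + 1 + 0 + 0
Step 4: Total rank sum = 2

2


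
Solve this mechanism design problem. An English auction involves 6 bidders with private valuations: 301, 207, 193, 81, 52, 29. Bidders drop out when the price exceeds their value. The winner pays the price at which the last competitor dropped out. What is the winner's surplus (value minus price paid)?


Step 1: Identify the highest value: 301
Step 2: Identify the second-highest value: 207
Step 3: The final price = second-highest value = 207
Step 4: Surplus = 301 - 207 = 94

94


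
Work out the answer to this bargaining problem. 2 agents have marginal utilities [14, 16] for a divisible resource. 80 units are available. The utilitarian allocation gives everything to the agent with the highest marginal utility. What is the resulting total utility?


Step 1: The marginal utilities are [14, 16]
Step 2: The highest marginal utility is 16
Step 3: All 80 units go to that agent
Step 4: Total utility = 16 * 80 = 1280

1280
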